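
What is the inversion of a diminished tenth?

First reduce the compound diminished tenth to its simple form, a diminished third.
The rule of nine gives the new number: 9 − 3 = 6, so a third becomes a sixth.
The quality also flips — diminished becomes augmented — giving an augmented sixth.

augmented 6th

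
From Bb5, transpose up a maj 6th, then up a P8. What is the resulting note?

G7

A major sixth up from Bb5 is G6.
A perfect octave up from G6 is G7.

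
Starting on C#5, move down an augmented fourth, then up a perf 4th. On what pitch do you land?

Down an augmented fourth from C#5: G4 (6 semitones down).
G4 up a perfect fourth → C5 (5 semitones).

C5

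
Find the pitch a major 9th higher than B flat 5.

Two letters up from B (plus an octave) reaches C.
A major ninth spans 14 semitones, so from Bb5 the target pitch is C7.

C 7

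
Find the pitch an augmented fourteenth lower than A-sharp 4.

B-flat 2

Seven letters down from A (plus an octave) reaches B.
An augmented fourteenth is 24 semitones; 24 semitones down from A#4 gives Bb2.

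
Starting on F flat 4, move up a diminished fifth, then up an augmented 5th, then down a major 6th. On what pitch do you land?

B double-flat 4

Up a diminished fifth from Fb4: Cbb5 (6 semitones up).
Up an augmented fifth from Cbb5: Gb5 (8 semitones up).
A major sixth down from Gb5 is Bbb4.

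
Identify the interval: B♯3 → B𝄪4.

A8

B to B is the same letter name, plus an octave: an octave.
The perfect octave is 12 semitones; here we have 13, one semitone wider: augmented.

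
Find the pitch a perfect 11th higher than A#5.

D#7

Four letters up from A (plus an octave) reaches D.
A perfect eleventh spans 17 semitones, so from A#5 the target pitch is D#7.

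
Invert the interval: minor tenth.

major 6th

First reduce the compound minor tenth to its simple form, a minor third.
Interval numbers invert to sum to nine: 3 + 6 = 9, so a third inverts to a sixth.
And minor becomes major under inversion, so we get a major sixth.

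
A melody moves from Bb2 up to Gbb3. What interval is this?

B to G spans six letter names (B-C-D-E-F-G): a sixth.
A major sixth would be 9 semitones; Bb2 to Gbb3 is 7, two semitones narrower, so the interval is diminished.

diminished sixth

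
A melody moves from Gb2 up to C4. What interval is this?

A11

G to C spans four letter names (G-A-B-C), plus an octave, so the interval is some kind of eleventh.
A perfect eleventh would be 17 semitones; Gb2 to C4 is 18, one semitone wider, so the interval is augmented.
(Equivalently, a compound augmented fourth: an augmented fourth plus an octave.)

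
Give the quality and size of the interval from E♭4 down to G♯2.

Descending from Eb4 to G#2 is the same interval as ascending G#2 to Eb4.
G to E spans six letter names (G-A-B-C-D-E), plus an octave: a thirteenth.
G#2 to Eb4 spans 19 semitones — two semitones narrower than the major thirteenth (21) — giving a diminished thirteenth.
(Equivalently, a compound diminished sixth: a diminished sixth plus an octave.)

diminished thirteenth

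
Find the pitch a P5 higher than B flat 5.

Counting five letter names up from B lands on F.
A perfect fifth spans 7 semitones, so from Bb5 the target pitch is F6.

F 6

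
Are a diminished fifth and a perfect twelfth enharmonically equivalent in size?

No

A diminished fifth spans 6 semitones; a perfect twelfth spans 19 semitones. They differ by 13.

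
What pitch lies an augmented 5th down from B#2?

The fifth takes the letter from B down to E.
An augmented fifth spans 8 semitones, so from B#2 the target pitch is E2.

E2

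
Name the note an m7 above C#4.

B4

Counting seven letter names up from C lands on B.
Moving 10 semitones up from C#4 (the size of a minor seventh) reaches B4.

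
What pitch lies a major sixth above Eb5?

C6

Counting six letter names up from E lands on C.
A major sixth is 9 semitones; 9 semitones up from Eb5 gives C6.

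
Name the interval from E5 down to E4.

Descending from E5 to E4 is the same interval as ascending E4 to E5.
E to E is the same letter name, plus an octave, so the interval is some kind of octave.
The perfect octave spans 12 semitones, and E4 to E5 is exactly 12 semitones — so this is a perfect octave.

perfect octave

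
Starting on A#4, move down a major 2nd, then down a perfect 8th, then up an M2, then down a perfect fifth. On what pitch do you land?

A#4 down a major second → G#4 (2 semitones).
A perfect octave down from G#4 is G#3.
A major second up from G#3 is A#3.
Down a perfect fifth from A#3: D#3 (7 semitones down).

D#3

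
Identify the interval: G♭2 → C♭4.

perfect 11th

G to C spans four letter names (G-A-B-C), plus an octave, so the interval is some kind of eleventh.
The perfect eleventh spans 17 semitones, and Gb2 to Cb4 is exactly 17 semitones — so this is a perfect eleventh.
(Equivalently, a compound perfect fourth: a perfect fourth plus an octave.)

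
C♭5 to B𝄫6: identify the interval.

m14

C to B spans seven letter names (C-D-E-F-G-A-B), plus an octave — that makes it a fourteenth of some quality.
At 22 semitones, Cb5→Bbb6 falls one short of a major fourteenth: minor.
(Equivalently, a compound minor seventh: a minor seventh plus an octave.)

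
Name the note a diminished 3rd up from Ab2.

The third takes the letter from A up to C.
Moving 2 semitones up from Ab2 (the size of a diminished third) reaches Cbb3.

Cbb3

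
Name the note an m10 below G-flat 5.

Three letters down from G (plus an octave) reaches E.
A minor tenth spans 15 semitones, so from Gb5 the target pitch is Eb4.

E-flat 4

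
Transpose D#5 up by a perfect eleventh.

G#6

Counting four letter names plus an octave up from D lands on G.
A perfect eleventh spans 17 semitones, so from D#5 the target pitch is G#6.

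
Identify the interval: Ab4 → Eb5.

A to E spans five letter names (A-B-C-D-E): a fifth.
The perfect fifth spans 7 semitones, and Ab4 to Eb5 is exactly 7 semitones — so this is a perfect fifth.

perfect fifth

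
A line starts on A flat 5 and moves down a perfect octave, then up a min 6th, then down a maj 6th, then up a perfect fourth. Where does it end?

Ab5 down a perfect octave → Ab4 (12 semitones).
Up a minor sixth from Ab4: Fb5 (8 semitones up).
A major sixth down from Fb5 is Abb4.
Abb4 up a perfect fourth → Dbb5 (5 semitones).

D double-flat 5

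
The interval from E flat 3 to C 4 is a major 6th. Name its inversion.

Inverted interval numbers add to nine, so a sixth pairs with a third (6 + 3 = 9).
And major becomes minor under inversion, so we get a minor third.

minor 3rd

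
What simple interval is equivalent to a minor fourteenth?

Subtracting seven from the interval number removes an octave: 14 − 7 = 7.
So a minor fourteenth is an octave plus a minor seventh. The quality is unchanged.

minor 7th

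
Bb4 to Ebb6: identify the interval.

B to E spans four letter names (B-C-D-E), plus an octave — that makes it an eleventh of some quality.
A perfect eleventh would be 17 semitones; Bb4 to Ebb6 is 16, one semitone narrower, so the interval is diminished.
(Equivalently, a compound diminished fourth: a diminished fourth plus an octave.)

diminished eleventh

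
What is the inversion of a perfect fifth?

P4

Inverted interval numbers add to nine, so a fifth pairs with a fourth (5 + 4 = 9).
The quality also flips — perfect stays perfect — giving a perfect fourth.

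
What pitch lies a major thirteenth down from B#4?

D#3

Counting six letter names plus an octave down from B lands on D.
Moving 21 semitones down from B#4 (the size of a major thirteenth) reaches D#3.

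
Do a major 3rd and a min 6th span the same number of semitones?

A major third is 4 semitones but a minor sixth is 8 semitones — different sizes.

No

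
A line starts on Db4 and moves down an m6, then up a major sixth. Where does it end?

Down a minor sixth from Db4: F3 (8 semitones down).
F3 up a major sixth → D4 (9 semitones).

D4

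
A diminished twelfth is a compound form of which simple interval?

diminished 5th

Each octave removed subtracts seven from the number: 12 − 7 = 5.
So a diminished twelfth is an octave plus a diminished fifth. The quality is unchanged.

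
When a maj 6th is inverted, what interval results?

The rule of nine gives the new number: 9 − 6 = 3, so a sixth becomes a third.
Quality inverts too: major becomes minor. That makes the inversion a minor third.

minor 3rd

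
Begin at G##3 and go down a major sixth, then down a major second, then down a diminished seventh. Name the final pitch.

G##3 down a major sixth → B#2 (9 semitones).
A major second down from B#2 is A#2.
Down a diminished seventh from A#2: B##1 (9 semitones down).

B##1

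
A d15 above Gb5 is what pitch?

For a fifteenth the letter name doesn't change: still G, two octaves up.
A diminished fifteenth is 23 semitones; 23 semitones up from Gb5 gives Gbb7.

Gbb7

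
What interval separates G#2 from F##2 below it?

Descending from G#2 to F##2 is the same interval as ascending F##2 to G#2.
F to G spans two letter names (F-G) — that makes it a second of some quality.
At 1 semitone, F##2→G#2 falls one short of a major second: minor.

minor second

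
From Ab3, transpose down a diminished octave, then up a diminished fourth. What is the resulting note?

Db3

Ab3 down a diminished octave → A2 (11 semitones).
A2 up a diminished fourth → Db3 (4 semitones).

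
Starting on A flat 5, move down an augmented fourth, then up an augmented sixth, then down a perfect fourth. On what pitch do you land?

G 5

An augmented fourth down from Ab5 is Ebb5.
An augmented sixth up from Ebb5 is C6.
A perfect fourth down from C6 is G5.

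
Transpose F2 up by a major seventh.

E3

Seven letter names up from F: E.
A major seventh spans 11 semitones, so from F2 the target pitch is E3.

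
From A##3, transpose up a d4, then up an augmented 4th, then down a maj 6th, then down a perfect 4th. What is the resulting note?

Up a diminished fourth from A##3: D#4 (4 semitones up).
An augmented fourth up from D#4 is G##4.
G##4 down a major sixth → B#3 (9 semitones).
Down a perfect fourth from B#3: F##3 (5 semitones down).

F##3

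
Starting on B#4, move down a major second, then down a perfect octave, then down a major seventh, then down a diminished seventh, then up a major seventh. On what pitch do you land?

B##2

A major second down from B#4 is A#4.
Down a perfect octave from A#4: A#3 (12 semitones down).
A#3 down a major seventh → B2 (11 semitones).
A diminished seventh down from B2 is C##2.
A major seventh up from C##2 is B##2.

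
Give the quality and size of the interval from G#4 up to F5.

d7

G to F spans seven letter names (G-A-B-C-D-E-F) — that makes it a seventh of some quality.
G#4 to F5 spans 9 semitones — two semitones narrower than the major seventh (11) — giving a diminished seventh.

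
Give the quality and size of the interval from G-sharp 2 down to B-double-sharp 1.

d6

Descending from G#2 to B##1 is the same interval as ascending B##1 to G#2.
B to G spans six letter names (B-C-D-E-F-G) — that makes it a sixth of some quality.
The major sixth is 9 semitones; here we have 7, two semitones narrower: diminished.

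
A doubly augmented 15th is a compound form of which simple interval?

Take out an octave (7 from the number): 15 − 7 = 8.
Quality carries through unchanged, so the simple form is a doubly augmented octave.

AA8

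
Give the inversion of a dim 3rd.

The rule of nine gives the new number: 9 − 3 = 6, so a third becomes a sixth.
The quality also flips — diminished becomes augmented — giving an augmented sixth.

augmented 6th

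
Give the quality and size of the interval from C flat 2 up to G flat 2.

perfect 5th

C to G spans five letter names (C-D-E-F-G) — that makes it a fifth of some quality.
The perfect fifth spans 7 semitones, and Cb2 to Gb2 is exactly 7 semitones — so this is a perfect fifth.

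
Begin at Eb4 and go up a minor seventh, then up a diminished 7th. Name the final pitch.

Cbb6

A minor seventh up from Eb4 is Db5.
Db5 up a diminished seventh → Cbb6 (9 semitones).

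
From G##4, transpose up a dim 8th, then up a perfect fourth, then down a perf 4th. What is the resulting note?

A diminished octave up from G##4 is G#5.
A perfect fourth up from G#5 is C#6.
A perfect fourth down from C#6 is G#5.

G#5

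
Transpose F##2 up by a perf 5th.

Five letter names up from F: C.
A perfect fifth is 7 semitones; 7 semitones up from F##2 gives C##3.

C##3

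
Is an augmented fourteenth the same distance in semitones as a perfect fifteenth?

Yes

Both span 24 semitones: an augmented fourteenth and a perfect fifteenth are the same chromatic distance.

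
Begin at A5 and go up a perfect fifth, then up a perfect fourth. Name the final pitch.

A6

A5 up a perfect fifth → E6 (7 semitones).
E6 up a perfect fourth → A6 (5 semitones).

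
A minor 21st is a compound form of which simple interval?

minor seventh

Take out 2 octaves (14 from the number): 21 − 14 = 7.
That makes a minor twenty-first a compound minor seventh — 2 octaves plus a minor seventh.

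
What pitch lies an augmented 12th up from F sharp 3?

C double-sharp 5

Five letters up from F (plus an octave) reaches C.
An augmented twelfth spans 20 semitones, so from F#3 the target pitch is C##5.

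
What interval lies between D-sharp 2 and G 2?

D to G spans four letter names (D-E-F-G): a fourth.
The perfect fourth is 5 semitones; here we have 4, one semitone narrower: diminished.

diminished fourth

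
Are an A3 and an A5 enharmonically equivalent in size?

5 semitones (augmented third) vs 8 semitones (augmented fifth): not equal.

No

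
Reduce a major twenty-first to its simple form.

Each octave removed subtracts seven from the number: 21 − 14 = 7.
Quality carries through unchanged, so the simple form is a major seventh.

major seventh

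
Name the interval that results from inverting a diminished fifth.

augmented fourth

Inverted interval numbers add to nine, so a fifth pairs with a fourth (5 + 4 = 9).
And diminished becomes augmented under inversion, so we get an augmented fourth.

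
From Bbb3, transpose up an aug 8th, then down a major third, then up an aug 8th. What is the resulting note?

Up an augmented octave from Bbb3: Bb4 (13 semitones up).
Bb4 down a major third → Gb4 (4 semitones).
An augmented octave up from Gb4 is G5.

G5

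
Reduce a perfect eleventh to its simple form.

perfect fourth

Subtracting seven from the interval number removes an octave: 11 − 7 = 4.
So a perfect eleventh is an octave plus a perfect fourth. The quality is unchanged.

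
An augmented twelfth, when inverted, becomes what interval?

diminished 4th

First reduce the compound augmented twelfth to its simple form, an augmented fifth.
Interval numbers invert to sum to nine: 5 + 4 = 9, so a fifth inverts to a fourth.
And augmented becomes diminished under inversion, so we get a diminished fourth.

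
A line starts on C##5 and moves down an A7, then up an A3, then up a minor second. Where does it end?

Down an augmented seventh from C##5: D4 (12 semitones down).
D4 up an augmented third → F##4 (5 semitones).
Up a minor second from F##4: G#4 (1 semitone up).

G#4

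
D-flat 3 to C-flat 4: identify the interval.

D to C spans seven letter names (D-E-F-G-A-B-C): a seventh.
At 10 semitones, Db3→Cb4 falls one short of a major seventh: minor.

minor 7th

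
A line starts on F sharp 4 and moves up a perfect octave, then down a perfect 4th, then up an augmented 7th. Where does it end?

B double-sharp 5

Up a perfect octave from F#4: F#5 (12 semitones up).
F#5 down a perfect fourth → C#5 (5 semitones).
C#5 up an augmented seventh → B##5 (12 semitones).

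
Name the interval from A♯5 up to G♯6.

A to G spans seven letter names (A-B-C-D-E-F-G) — that makes it a seventh of some quality.
A#5 to G#6 is 10 semitones, a half step short of the major seventh (11), so this is minor.

m7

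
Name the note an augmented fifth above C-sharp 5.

G-double-sharp 5

The fifth takes the letter from C up to G.
An augmented fifth spans 8 semitones, so from C#5 the target pitch is G##5.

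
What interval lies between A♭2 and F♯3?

augmented sixth

A to F spans six letter names (A-B-C-D-E-F) — that makes it a sixth of some quality.
A major sixth would be 9 semitones; Ab2 to F#3 is 10, one semitone wider, so the interval is augmented.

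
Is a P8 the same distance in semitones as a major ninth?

12 semitones (perfect octave) vs 14 semitones (major ninth): not equal.

No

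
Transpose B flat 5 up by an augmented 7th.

A sharp 6

Seven letter names up from B: A.
Moving 12 semitones up from Bb5 (the size of an augmented seventh) reaches A#6.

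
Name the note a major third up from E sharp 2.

G double-sharp 2

Three letter names up from E: G.
A major third is 4 semitones; 4 semitones up from E#2 gives G##2.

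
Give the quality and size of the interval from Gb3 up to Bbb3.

G to B spans three letter names (G-A-B) — that makes it a third of some quality.
Gb3 to Bbb3 is 3 semitones, a half step short of the major third (4), so this is minor.

minor third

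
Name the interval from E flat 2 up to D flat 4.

minor fourteenth

E to D spans seven letter names (E-F-G-A-B-C-D), plus an octave, so the interval is some kind of fourteenth.
At 22 semitones, Eb2→Db4 falls one short of a major fourteenth: minor.
(Equivalently, a compound minor seventh: a minor seventh plus an octave.)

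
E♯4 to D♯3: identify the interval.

Descending from E#4 to D#3 is the same interval as ascending D#3 to E#4.
D to E spans two letter names (D-E), plus an octave: a ninth.
D#3 to E#4 is 14 semitones, matching the major ninth exactly, so the quality is major.
(Equivalently, a compound major second: a major second plus an octave.)

major ninth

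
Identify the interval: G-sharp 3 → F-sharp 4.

minor seventh

G to F spans seven letter names (G-A-B-C-D-E-F), so the interval is some kind of seventh.
At 10 semitones, G#3→F#4 falls one short of a major seventh: minor.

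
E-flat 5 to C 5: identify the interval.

Descending from Eb5 to C5 is the same interval as ascending C5 to Eb5.
C to E spans three letter names (C-D-E) — that makes it a third of some quality.
A major third would be 4 semitones, but C5 to Eb5 is 3 — one semitone narrower, making it a minor third.

m3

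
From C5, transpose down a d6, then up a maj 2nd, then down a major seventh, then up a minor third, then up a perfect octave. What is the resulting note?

A diminished sixth down from C5 is E#4.
A major second up from E#4 is F##4.
Down a major seventh from F##4: G#3 (11 semitones down).
A minor third up from G#3 is B3.
Up a perfect octave from B3: B4 (12 semitones up).

B4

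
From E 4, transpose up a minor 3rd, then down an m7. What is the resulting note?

E4 up a minor third → G4 (3 semitones).
Down a minor seventh from G4: A3 (10 semitones down).

A 3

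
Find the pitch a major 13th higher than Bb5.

G7

Counting six letter names plus an octave up from B lands on G.
Moving 21 semitones up from Bb5 (the size of a major thirteenth) reaches G7.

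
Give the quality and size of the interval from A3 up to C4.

minor 3rd

A to C spans three letter names (A-B-C): a third.
A3 to C4 is 3 semitones, a half step short of the major third (4), so this is minor.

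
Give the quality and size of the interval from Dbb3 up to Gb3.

augmented fourth

D to G spans four letter names (D-E-F-G), so the interval is some kind of fourth.
The perfect fourth is 5 semitones; here we have 6, one semitone wider: augmented.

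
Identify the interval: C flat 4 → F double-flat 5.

C to F spans four letter names (C-D-E-F), plus an octave: an eleventh.
Cb4 to Fbb5 spans 16 semitones — one semitone narrower than the perfect eleventh (17) — giving a diminished eleventh.
(Equivalently, a compound diminished fourth: a diminished fourth plus an octave.)

diminished eleventh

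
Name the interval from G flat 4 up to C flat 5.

perfect fourth

G to C spans four letter names (G-A-B-C) — that makes it a fourth of some quality.
The perfect fourth spans 5 semitones, and Gb4 to Cb5 is exactly 5 semitones — so this is a perfect fourth.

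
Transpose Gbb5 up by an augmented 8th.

An octave keeps the letter name G, an octave up from G.
An augmented octave spans 13 semitones, so from Gbb5 the target pitch is Gb6.

Gb6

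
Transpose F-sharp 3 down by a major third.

D 3

Three letter names down from F: D.
A major third is 4 semitones; 4 semitones down from F#3 gives D3.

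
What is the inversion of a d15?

A1

First reduce the compound diminished fifteenth to its simple form, a diminished octave.
Interval numbers invert to sum to nine: 8 + 1 = 9, so an octave inverts to a unison.
The quality also flips — diminished becomes augmented — giving an augmented unison.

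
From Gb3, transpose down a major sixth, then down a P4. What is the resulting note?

Fb2

A major sixth down from Gb3 is Bbb2.
Bbb2 down a perfect fourth → Fb2 (5 semitones).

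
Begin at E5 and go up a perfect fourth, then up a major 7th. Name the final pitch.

A perfect fourth up from E5 is A5.
A major seventh up from A5 is G#6.

G#6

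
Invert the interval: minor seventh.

major 2nd

Interval numbers invert to sum to nine: 7 + 2 = 9, so a seventh inverts to a second.
Quality inverts too: minor becomes major. That makes the inversion a major second.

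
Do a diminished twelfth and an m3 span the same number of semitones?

18 semitones (diminished twelfth) vs 3 semitones (minor third): not equal.

No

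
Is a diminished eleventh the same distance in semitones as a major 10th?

Yes

A diminished eleventh = 16 semitones = a major tenth; enharmonically equal.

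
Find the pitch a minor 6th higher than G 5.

The sixth takes the letter from G up to E.
Moving 8 semitones up from G5 (the size of a minor sixth) reaches Eb6.

E flat 6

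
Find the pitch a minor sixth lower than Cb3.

Eb2

The sixth takes the letter from C down to E.
A minor sixth is 8 semitones; 8 semitones down from Cb3 gives Eb2.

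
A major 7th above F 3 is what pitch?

Counting seven letter names up from F lands on E.
A major seventh is 11 semitones; 11 semitones up from F3 gives E4.

E 4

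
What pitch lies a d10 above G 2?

The tenth's letter: G up three letter names plus an octave → B.
A diminished tenth spans 14 semitones, so from G2 the target pitch is Bbb3.

B double-flat 3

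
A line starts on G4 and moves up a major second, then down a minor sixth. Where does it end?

G4 up a major second → A4 (2 semitones).
A minor sixth down from A4 is C#4.

C#4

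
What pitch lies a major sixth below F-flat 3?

A-double-flat 2

The sixth takes the letter from F down to A.
A major sixth spans 9 semitones, so from Fb3 the target pitch is Abb2.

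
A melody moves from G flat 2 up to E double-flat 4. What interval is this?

G to E spans six letter names (G-A-B-C-D-E), plus an octave — that makes it a thirteenth of some quality.
At 20 semitones, Gb2→Ebb4 falls one short of a major thirteenth: minor.
(Equivalently, a compound minor sixth: a minor sixth plus an octave.)

minor 13th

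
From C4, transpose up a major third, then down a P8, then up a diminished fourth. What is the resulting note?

Ab3

C4 up a major third → E4 (4 semitones).
Down a perfect octave from E4: E3 (12 semitones down).
A diminished fourth up from E3 is Ab3.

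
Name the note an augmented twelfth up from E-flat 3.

The twelfth's letter: E up five letter names plus an octave → B.
An augmented twelfth spans 20 semitones, so from Eb3 the target pitch is B4.

B 4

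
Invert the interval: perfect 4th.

perfect 5th

Inverted interval numbers add to nine, so a fourth pairs with a fifth (4 + 5 = 9).
And perfect stays perfect under inversion, so we get a perfect fifth.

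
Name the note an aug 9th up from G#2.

A##3

The ninth's letter: G up two letter names plus an octave → A.
An augmented ninth is 15 semitones; 15 semitones up from G#2 gives A##3.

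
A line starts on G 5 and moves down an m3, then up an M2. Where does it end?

F sharp 5

G5 down a minor third → E5 (3 semitones).
E5 up a major second → F#5 (2 semitones).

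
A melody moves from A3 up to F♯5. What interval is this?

M13

A to F spans six letter names (A-B-C-D-E-F), plus an octave: a thirteenth.
The major thirteenth spans 21 semitones, and A3 to F#5 is exactly 21 semitones — so this is a major thirteenth.
(Equivalently, a compound major sixth: a major sixth plus an octave.)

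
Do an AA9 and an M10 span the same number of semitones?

A doubly augmented ninth spans 16 semitones, and a major tenth also spans 16 semitones — they're enharmonic.

Yes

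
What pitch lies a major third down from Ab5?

Three letter names down from A: F.
A major third spans 4 semitones, so from Ab5 the target pitch is Fb5.

Fb5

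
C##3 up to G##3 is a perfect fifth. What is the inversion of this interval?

The rule of nine gives the new number: 9 − 5 = 4, so a fifth becomes a fourth.
And perfect stays perfect under inversion, so we get a perfect fourth.

perfect 4th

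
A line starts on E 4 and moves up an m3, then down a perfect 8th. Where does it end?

A minor third up from E4 is G4.
A perfect octave down from G4 is G3.

G 3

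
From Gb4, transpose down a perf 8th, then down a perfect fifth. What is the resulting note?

A perfect octave down from Gb4 is Gb3.
Down a perfect fifth from Gb3: Cb3 (7 semitones down).

Cb3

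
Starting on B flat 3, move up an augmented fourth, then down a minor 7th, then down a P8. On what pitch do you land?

F sharp 2

Bb3 up an augmented fourth → E4 (6 semitones).
E4 down a minor seventh → F#3 (10 semitones).
F#3 down a perfect octave → F#2 (12 semitones).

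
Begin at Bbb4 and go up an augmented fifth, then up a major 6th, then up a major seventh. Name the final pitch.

Bbb4 up an augmented fifth → F5 (8 semitones).
Up a major sixth from F5: D6 (9 semitones up).
D6 up a major seventh → C#7 (11 semitones).

C#7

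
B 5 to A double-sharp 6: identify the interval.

B to A spans seven letter names (B-C-D-E-F-G-A), so the interval is some kind of seventh.
B5 to A##6 spans 12 semitones — one semitone wider than the major seventh (11) — giving an augmented seventh.

augmented seventh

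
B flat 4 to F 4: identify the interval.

perfect fourth

Descending from Bb4 to F4 is the same interval as ascending F4 to Bb4.
F to B spans four letter names (F-G-A-B) — that makes it a fourth of some quality.
F4 to Bb4 is 5 semitones, matching the perfect fourth exactly, so the quality is perfect.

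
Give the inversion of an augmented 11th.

diminished 5th

First reduce the compound augmented eleventh to its simple form, an augmented fourth.
Inverted interval numbers add to nine, so a fourth pairs with a fifth (4 + 5 = 9).
Quality inverts too: augmented becomes diminished. That makes the inversion a diminished fifth.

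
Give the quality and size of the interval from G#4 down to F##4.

Descending from G#4 to F##4 is the same interval as ascending F##4 to G#4.
F to G spans two letter names (F-G) — that makes it a second of some quality.
At 1 semitone, F##4→G#4 falls one short of a major second: minor.

m2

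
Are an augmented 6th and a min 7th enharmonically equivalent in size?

An augmented sixth = 10 semitones = a minor seventh; enharmonically equal.

Yes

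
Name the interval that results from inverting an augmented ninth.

First reduce the compound augmented ninth to its simple form, an augmented second.
Interval numbers invert to sum to nine: 2 + 7 = 9, so a second inverts to a seventh.
Quality inverts too: augmented becomes diminished. That makes the inversion a diminished seventh.

d7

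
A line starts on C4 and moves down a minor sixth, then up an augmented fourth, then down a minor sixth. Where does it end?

C##3

A minor sixth down from C4 is E3.
Up an augmented fourth from E3: A#3 (6 semitones up).
A minor sixth down from A#3 is C##3.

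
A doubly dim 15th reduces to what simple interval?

Subtracting seven from the interval number removes an octave: 15 − 7 = 8.
So a doubly diminished fifteenth is an octave plus a doubly diminished octave. The quality is unchanged.

doubly diminished octave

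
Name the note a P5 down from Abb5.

The fifth takes the letter from A down to D.
A perfect fifth spans 7 semitones, so from Abb5 the target pitch is Dbb5.

Dbb5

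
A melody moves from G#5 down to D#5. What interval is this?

P4

Descending from G#5 to D#5 is the same interval as ascending D#5 to G#5.
D to G spans four letter names (D-E-F-G): a fourth.
Counting semitones, D#5→G#5 is 5, which is the perfect fourth.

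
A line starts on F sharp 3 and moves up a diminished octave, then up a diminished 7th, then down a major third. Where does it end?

C double-flat 5

Up a diminished octave from F#3: F4 (11 semitones up).
Up a diminished seventh from F4: Ebb5 (9 semitones up).
Down a major third from Ebb5: Cbb5 (4 semitones down).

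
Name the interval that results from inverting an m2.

major seventh

Inverted interval numbers add to nine, so a second pairs with a seventh (2 + 7 = 9).
And minor becomes major under inversion, so we get a major seventh.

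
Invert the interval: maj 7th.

Inverted interval numbers add to nine, so a seventh pairs with a second (7 + 2 = 9).
The quality also flips — major becomes minor — giving a minor second.

minor second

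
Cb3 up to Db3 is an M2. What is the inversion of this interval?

m7

Inverted interval numbers add to nine, so a second pairs with a seventh (2 + 7 = 9).
And major becomes minor under inversion, so we get a minor seventh.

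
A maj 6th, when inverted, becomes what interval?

Interval numbers invert to sum to nine: 6 + 3 = 9, so a sixth inverts to a third.
The quality also flips — major becomes minor — giving a minor third.

m3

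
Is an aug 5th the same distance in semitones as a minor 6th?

An augmented fifth spans 8 semitones, and a minor sixth also spans 8 semitones — they're enharmonic.

Yes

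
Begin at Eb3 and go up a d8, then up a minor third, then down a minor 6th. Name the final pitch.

A diminished octave up from Eb3 is Ebb4.
A minor third up from Ebb4 is Gbb4.
A minor sixth down from Gbb4 is Bbb3.

Bbb3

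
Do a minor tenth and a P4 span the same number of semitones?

No

15 semitones (minor tenth) vs 5 semitones (perfect fourth): not equal.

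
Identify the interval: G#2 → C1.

augmented 12th

Descending from G#2 to C1 is the same interval as ascending C1 to G#2.
C to G spans five letter names (C-D-E-F-G), plus an octave, so the interval is some kind of twelfth.
C1 to G#2 spans 20 semitones — one semitone wider than the perfect twelfth (19) — giving an augmented twelfth.
(Equivalently, a compound augmented fifth: an augmented fifth plus an octave.)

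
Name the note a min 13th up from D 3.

Counting six letter names plus an octave up from D lands on B.
A minor thirteenth is 20 semitones; 20 semitones up from D3 gives Bb4.

B-flat 4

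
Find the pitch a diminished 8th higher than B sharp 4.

The letter stays B (same as the start), shifted an octave up.
A diminished octave spans 11 semitones, so from B#4 the target pitch is B5.

B 5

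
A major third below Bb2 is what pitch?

Three letter names down from B: G.
A major third spans 4 semitones, so from Bb2 the target pitch is Gb2.

Gb2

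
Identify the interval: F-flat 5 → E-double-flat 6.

F to E spans seven letter names (F-G-A-B-C-D-E): a seventh.
Fb5 to Ebb6 is 10 semitones, a half step short of the major seventh (11), so this is minor.

minor seventh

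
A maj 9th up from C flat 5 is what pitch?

Counting two letter names plus an octave up from C lands on D.
A major ninth is 14 semitones; 14 semitones up from Cb5 gives Db6.

D flat 6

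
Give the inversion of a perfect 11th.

P5

First reduce the compound perfect eleventh to its simple form, a perfect fourth.
The rule of nine gives the new number: 9 − 4 = 5, so a fourth becomes a fifth.
Quality inverts too: perfect stays perfect. That makes the inversion a perfect fifth.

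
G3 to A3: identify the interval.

G to A spans two letter names (G-A) — that makes it a second of some quality.
Counting semitones, G3→A3 is 2, which is the major second.

major second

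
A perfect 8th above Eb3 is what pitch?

The letter stays E (same as the start), shifted an octave up.
A perfect octave is 12 semitones; 12 semitones up from Eb3 gives Eb4.

Eb4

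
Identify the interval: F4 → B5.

F to B spans four letter names (F-G-A-B), plus an octave — that makes it an eleventh of some quality.
F4 to B5 spans 18 semitones — one semitone wider than the perfect eleventh (17) — giving an augmented eleventh.
(Equivalently, a compound augmented fourth: an augmented fourth plus an octave.)

A11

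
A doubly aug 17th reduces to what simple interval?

AA3

Each octave removed subtracts seven from the number: 17 − 14 = 3.
That makes a doubly augmented seventeenth a compound doubly augmented third — 2 octaves plus a doubly augmented third.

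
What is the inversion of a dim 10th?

First reduce the compound diminished tenth to its simple form, a diminished third.
Inverted interval numbers add to nine, so a third pairs with a sixth (3 + 6 = 9).
And diminished becomes augmented under inversion, so we get an augmented sixth.

A6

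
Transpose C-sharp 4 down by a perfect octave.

C-sharp 3

The letter stays C (same as the start), shifted an octave down.
A perfect octave spans 12 semitones, so from C#4 the target pitch is C#3.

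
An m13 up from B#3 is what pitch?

The thirteenth's letter: B up six letter names plus an octave → G.
A minor thirteenth spans 20 semitones, so from B#3 the target pitch is G#5.

G#5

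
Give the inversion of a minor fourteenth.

M2

First reduce the compound minor fourteenth to its simple form, a minor seventh.
Interval numbers invert to sum to nine: 7 + 2 = 9, so a seventh inverts to a second.
The quality also flips — minor becomes major — giving a major second.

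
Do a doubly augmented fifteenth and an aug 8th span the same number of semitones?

No

26 semitones (doubly augmented fifteenth) vs 13 semitones (augmented octave): not equal.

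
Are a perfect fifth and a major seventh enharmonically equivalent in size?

7 semitones (perfect fifth) vs 11 semitones (major seventh): not equal.

No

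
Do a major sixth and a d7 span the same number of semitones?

Both span 9 semitones: a major sixth and a diminished seventh are the same chromatic distance.

Yes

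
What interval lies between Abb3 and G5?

augmented 14th

A to G spans seven letter names (A-B-C-D-E-F-G), plus an octave — that makes it a fourteenth of some quality.
The major fourteenth is 23 semitones; here we have 24, one semitone wider: augmented.
(Equivalently, a compound augmented seventh: an augmented seventh plus an octave.)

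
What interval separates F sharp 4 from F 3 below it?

Descending from F#4 to F3 is the same interval as ascending F3 to F#4.
F to F is the same letter name, plus an octave: an octave.
The perfect octave is 12 semitones; here we have 13, one semitone wider: augmented.

A8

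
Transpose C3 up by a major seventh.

B3

Counting seven letter names up from C lands on B.
A major seventh spans 11 semitones, so from C3 the target pitch is B3.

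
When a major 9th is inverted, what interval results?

minor 7th

First reduce the compound major ninth to its simple form, a major second.
The rule of nine gives the new number: 9 − 2 = 7, so a second becomes a seventh.
Quality inverts too: major becomes minor. That makes the inversion a minor seventh.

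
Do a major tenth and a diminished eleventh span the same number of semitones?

Yes

A major tenth = 16 semitones = a diminished eleventh; enharmonically equal.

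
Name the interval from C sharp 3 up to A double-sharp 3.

C to A spans six letter names (C-D-E-F-G-A) — that makes it a sixth of some quality.
A major sixth would be 9 semitones; C#3 to A##3 is 10, one semitone wider, so the interval is augmented.

augmented sixth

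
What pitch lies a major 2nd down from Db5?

Counting two letter names down from D lands on C.
Moving 2 semitones down from Db5 (the size of a major second) reaches Cb5.

Cb5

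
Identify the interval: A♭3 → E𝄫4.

A to E spans five letter names (A-B-C-D-E), so the interval is some kind of fifth.
The perfect fifth is 7 semitones; here we have 6, one semitone narrower: diminished.

d5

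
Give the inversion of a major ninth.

First reduce the compound major ninth to its simple form, a major second.
Inverted interval numbers add to nine, so a second pairs with a seventh (2 + 7 = 9).
The quality also flips — major becomes minor — giving a minor seventh.

m7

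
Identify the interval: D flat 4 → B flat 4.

major sixth

D to B spans six letter names (D-E-F-G-A-B), so the interval is some kind of sixth.
Counting semitones, Db4→Bb4 is 9, which is the major sixth.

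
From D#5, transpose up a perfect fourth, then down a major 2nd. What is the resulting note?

F#5

A perfect fourth up from D#5 is G#5.
G#5 down a major second → F#5 (2 semitones).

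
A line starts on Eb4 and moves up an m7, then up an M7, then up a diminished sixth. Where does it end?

A minor seventh up from Eb4 is Db5.
Db5 up a major seventh → C6 (11 semitones).
C6 up a diminished sixth → Abb6 (7 semitones).

Abb6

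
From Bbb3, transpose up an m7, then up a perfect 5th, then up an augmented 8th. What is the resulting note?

Eb6

A minor seventh up from Bbb3 is Abb4.
Abb4 up a perfect fifth → Ebb5 (7 semitones).
An augmented octave up from Ebb5 is Eb6.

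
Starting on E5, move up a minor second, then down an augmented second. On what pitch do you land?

Ebb5

E5 up a minor second → F5 (1 semitone).
Down an augmented second from F5: Ebb5 (3 semitones down).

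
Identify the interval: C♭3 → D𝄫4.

C to D spans two letter names (C-D), plus an octave, so the interval is some kind of ninth.
At 13 semitones, Cb3→Dbb4 falls one short of a major ninth: minor.
(Equivalently, a compound minor second: a minor second plus an octave.)

minor 9th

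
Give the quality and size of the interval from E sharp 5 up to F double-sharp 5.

E to F spans two letter names (E-F), so the interval is some kind of second.
E#5 to F##5 is 2 semitones, matching the major second exactly, so the quality is major.

major second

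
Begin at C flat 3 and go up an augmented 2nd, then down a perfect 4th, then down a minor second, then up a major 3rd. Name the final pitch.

B sharp 2

An augmented second up from Cb3 is D3.
D3 down a perfect fourth → A2 (5 semitones).
A2 down a minor second → G#2 (1 semitone).
G#2 up a major third → B#2 (4 semitones).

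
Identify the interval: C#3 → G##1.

diminished eleventh

Descending from C#3 to G##1 is the same interval as ascending G##1 to C#3.
G to C spans four letter names (G-A-B-C), plus an octave: an eleventh.
The perfect eleventh is 17 semitones; here we have 16, one semitone narrower: diminished.
(Equivalently, a compound diminished fourth: a diminished fourth plus an octave.)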